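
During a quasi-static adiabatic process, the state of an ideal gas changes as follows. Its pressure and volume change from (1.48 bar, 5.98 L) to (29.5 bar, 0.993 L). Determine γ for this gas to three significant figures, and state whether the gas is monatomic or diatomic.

γ ≈ 1.67; monatomic

PV^γ = const ⇒ γ = ln(P₂/P₁) / ln(V₁/V₂).
γ = ln(29.5/1.48) / ln(5.98/0.993) = 1.667.
γ ≈ 1.67 is close to 5/3, so the gas is monatomic.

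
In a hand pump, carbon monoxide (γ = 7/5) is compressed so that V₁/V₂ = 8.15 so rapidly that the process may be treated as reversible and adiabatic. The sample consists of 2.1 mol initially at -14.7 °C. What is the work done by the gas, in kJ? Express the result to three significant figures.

W ≈ -14.8 kJ

For a reversible adiabat TV^(γ−1) is constant, so T₂ = T₁ (V₁/V₂)^(γ−1).
T₁ = -14.7 °C = 258.4 K.
T₂ = 258.4 × 8.15^(2/5) = 598.2 K.
Q = 0, so ΔU = W_on_gas = nCᵥΔT with Cᵥ = R/(γ−1) = 20.79 J/(mol·K).
ΔU = 2.1 × 20.79 × (598.2 − 258.4) = 14830 J.
Work done by the gas = −ΔU = -14830 J.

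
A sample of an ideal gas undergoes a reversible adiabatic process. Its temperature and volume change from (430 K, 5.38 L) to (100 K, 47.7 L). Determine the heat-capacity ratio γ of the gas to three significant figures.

γ ≈ 1.67

TV^(γ−1) = const ⇒ γ − 1 = ln(T₂/T₁) / ln(V₁/V₂).
γ = 1 + ln(100/430) / ln(5.38/47.7) = 1.668.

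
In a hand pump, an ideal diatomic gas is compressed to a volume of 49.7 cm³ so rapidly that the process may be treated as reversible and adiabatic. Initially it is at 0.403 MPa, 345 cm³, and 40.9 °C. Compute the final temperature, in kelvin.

T₂ ≈ 682 K

For a reversible adiabat TV^(γ−1) is constant, so T₂ = T₁ (V₁/V₂)^(γ−1).
γ = 7/5 for a diatomic ideal gas.
T₁ = 40.9 °C = 314 K.
T₂ = 314 × (345/49.7)^(2/5) = 681.7 K.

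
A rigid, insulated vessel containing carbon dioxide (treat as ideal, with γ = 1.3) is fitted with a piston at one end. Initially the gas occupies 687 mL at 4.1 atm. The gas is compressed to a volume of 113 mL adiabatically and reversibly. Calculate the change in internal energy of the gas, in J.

P₂ = P₁(V₁/V₂)^γ = 4.1×(687/113)^(1.3) = 42.84 atm.
For a reversible adiabat, W_by_gas = (P₁V₁ − P₂V₂)/(γ−1).
W_by = (415400×0.000687 − 4.341×10^6×0.000113) / (0.3) = -683.6 J.
Q = 0 ⇒ ΔU = −W_by = 683.6 J.

ΔU ≈ 684 J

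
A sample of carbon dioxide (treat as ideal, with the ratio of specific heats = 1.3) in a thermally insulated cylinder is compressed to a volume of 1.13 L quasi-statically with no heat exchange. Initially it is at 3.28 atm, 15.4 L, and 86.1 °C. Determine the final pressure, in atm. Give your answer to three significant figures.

P₂ ≈ 97.9 atm

Adiabatic: P₁V₁^γ = P₂V₂^γ ⇒ P₂ = P₁ (V₁/V₂)^γ.
P₂ = 3.28 × (15.4/1.13)^(1.3) = 97.87 atm.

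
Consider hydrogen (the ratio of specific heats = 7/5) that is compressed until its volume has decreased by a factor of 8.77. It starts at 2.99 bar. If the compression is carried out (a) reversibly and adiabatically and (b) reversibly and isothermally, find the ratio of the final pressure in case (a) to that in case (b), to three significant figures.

P_adiabatic / P_isothermal ≈ 2.38

Isothermal: P_b = P₁(V₁/V₂) = 2.99×8.77.
Adiabatic: P_a = P₁(V₁/V₂)^γ = 2.99×8.77^(7/5).
P_a/P_b = (V₁/V₂)^(γ−1) = 8.77^(2/5) = 2.383.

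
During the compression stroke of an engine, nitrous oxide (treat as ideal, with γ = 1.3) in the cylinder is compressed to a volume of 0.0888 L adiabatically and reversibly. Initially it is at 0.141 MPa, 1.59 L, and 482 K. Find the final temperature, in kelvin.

T₂ ≈ 1150 K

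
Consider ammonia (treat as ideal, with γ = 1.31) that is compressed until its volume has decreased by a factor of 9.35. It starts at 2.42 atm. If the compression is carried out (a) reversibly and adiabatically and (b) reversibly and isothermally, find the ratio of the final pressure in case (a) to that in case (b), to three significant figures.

Isothermal: P_b = P₁(V₁/V₂) = 2.42×9.35.
Adiabatic: P_a = P₁(V₁/V₂)^γ = 2.42×9.35^(1.31).
P_a/P_b = (V₁/V₂)^(γ−1) = 9.35^(0.31) = 2.

P_adiabatic / P_isothermal ≈ 2.00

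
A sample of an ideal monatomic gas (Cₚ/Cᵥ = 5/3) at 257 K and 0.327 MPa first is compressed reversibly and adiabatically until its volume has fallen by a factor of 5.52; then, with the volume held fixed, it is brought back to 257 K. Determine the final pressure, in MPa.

Adiabatic step (PV^γ = const): P₂ = 0.327×5.52^(5/3) = 5.638 MPa; T₂ = 257×5.52^(2/3) = 802.7 K.
Isochoric: P₃ = P₂(T₃/T₂) = 5.638 × (257/802.7) = 1.805 MPa.

P₃ ≈ 1.81 MPa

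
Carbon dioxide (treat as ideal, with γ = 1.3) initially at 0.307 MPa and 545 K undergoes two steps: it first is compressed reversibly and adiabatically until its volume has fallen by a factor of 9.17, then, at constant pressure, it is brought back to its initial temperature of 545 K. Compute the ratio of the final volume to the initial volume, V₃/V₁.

V₃/V₁ ≈ 0.0561

Adiabatic step: V₂/V₁ = 0.1091; T₂ = T₁·9.17^(0.3) = 1060 K.
Isobaric step: V₃/V₂ = T₃/T₂ = 545/1060.
V₃/V₁ = (V₂/V₁)(V₃/V₂) = 0.1091 × (545/1060) = 0.05609.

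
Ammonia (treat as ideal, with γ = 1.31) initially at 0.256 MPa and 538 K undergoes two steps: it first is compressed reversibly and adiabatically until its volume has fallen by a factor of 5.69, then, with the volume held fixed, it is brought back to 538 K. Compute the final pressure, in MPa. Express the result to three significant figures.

Adiabatic step (PV^γ = const): P₂ = 0.256×5.69^(1.31) = 2.497 MPa; T₂ = 538×5.69^(0.31) = 922.3 K.
Isochoric: P₃ = P₂(T₃/T₂) = 2.497 × (538/922.3) = 1.457 MPa.

P₃ ≈ 1.46 MPa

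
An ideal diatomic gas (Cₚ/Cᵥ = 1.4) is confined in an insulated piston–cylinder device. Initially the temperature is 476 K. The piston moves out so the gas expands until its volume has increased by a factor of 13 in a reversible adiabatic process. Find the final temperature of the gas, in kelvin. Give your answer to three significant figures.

For a reversible adiabat TV^(γ−1) is constant, so T₂ = T₁ (V₁/V₂)^(γ−1).
T₂ = 476 × (1/13)^(0.4) = 170.6 K.

T₂ ≈ 171 K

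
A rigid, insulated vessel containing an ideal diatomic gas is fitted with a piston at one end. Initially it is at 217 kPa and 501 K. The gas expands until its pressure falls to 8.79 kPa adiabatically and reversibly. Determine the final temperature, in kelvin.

T₂ ≈ 200 K

Along an adiabat T P^((1−γ)/γ) is constant, so T₂ = T₁ (P₂/P₁)^((γ−1)/γ).
For a diatomic ideal gas γ = 7/5, so (γ−1)/γ = 2/7.
T₂ = 501 × (8.79/217)^(2/7) = 200.4 K.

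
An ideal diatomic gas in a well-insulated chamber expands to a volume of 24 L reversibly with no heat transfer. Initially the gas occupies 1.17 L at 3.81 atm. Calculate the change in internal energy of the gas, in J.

ΔU ≈ -792 J

γ = 7/5 for a diatomic ideal gas.
P₂ = P₁(V₁/V₂)^γ = 3.81×(1.17/24)^(7/5) = 0.05547 atm.
For a reversible adiabat, W_by_gas = (P₁V₁ − P₂V₂)/(γ−1).
W_by = (386000×0.00117 − 5621×0.024) / (2/5) = 791.9 J.
Q = 0 ⇒ ΔU = −W_by = -791.9 J.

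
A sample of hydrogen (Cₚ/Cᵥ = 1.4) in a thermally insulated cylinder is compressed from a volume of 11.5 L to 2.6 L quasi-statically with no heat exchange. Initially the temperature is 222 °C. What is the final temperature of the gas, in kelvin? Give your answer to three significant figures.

T₂ ≈ 897 K

Adiabatic: T₁V₁^(γ−1) = T₂V₂^(γ−1) ⇒ T₂ = T₁ (V₁/V₂)^(γ−1).
T₁ = 222 °C = 495.1 K.
T₂ = 495.1 × (11.5/2.6)^(0.4) = 897.5 K.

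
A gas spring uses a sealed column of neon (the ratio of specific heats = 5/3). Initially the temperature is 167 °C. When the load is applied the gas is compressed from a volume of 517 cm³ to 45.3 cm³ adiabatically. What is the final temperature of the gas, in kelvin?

T₂ ≈ 2230 K

For a reversible adiabat TV^(γ−1) is constant, so T₂ = T₁ (V₁/V₂)^(γ−1).
T₁ = 167 °C = 440.1 K.
T₂ = 440.1 × (517/45.3)^(2/3) = 2231 K.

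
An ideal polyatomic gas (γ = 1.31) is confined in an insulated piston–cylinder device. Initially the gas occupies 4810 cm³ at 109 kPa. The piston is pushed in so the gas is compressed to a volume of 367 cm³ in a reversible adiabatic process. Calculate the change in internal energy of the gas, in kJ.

ΔU ≈ 2.06 kJ

P₂ = P₁(V₁/V₂)^γ = 109×(4810/367)^(1.31) = 3172 kPa.
For a reversible adiabat, W_by_gas = (P₁V₁ − P₂V₂)/(γ−1).
W_by = (109000×0.00481 − 3.172×10^6×0.000367) / (0.31) = -2064 J.
Q = 0 ⇒ ΔU = −W_by = 2064 J.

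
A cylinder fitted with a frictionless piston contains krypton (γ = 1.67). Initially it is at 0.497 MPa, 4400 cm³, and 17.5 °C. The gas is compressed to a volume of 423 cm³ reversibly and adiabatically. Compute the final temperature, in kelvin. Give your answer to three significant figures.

T₂ ≈ 1400 K

Adiabatic: T₁V₁^(γ−1) = T₂V₂^(γ−1) ⇒ T₂ = T₁ (V₁/V₂)^(γ−1).
T₁ = 17.5 °C = 290.6 K.
T₂ = 290.6 × (4400/423)^(0.67) = 1396 K.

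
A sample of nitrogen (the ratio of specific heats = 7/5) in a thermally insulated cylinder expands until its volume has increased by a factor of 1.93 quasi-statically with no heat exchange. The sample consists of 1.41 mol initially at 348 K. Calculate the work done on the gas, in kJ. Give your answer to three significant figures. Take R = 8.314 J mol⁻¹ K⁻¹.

For a reversible adiabat TV^(γ−1) is constant, so T₂ = T₁ (V₁/V₂)^(γ−1).
T₂ = 348 × (1/1.93)^(2/5) = 267.5 K.
Q = 0, so ΔU = W_on_gas = nCᵥΔT with Cᵥ = R/(γ−1) = 20.79 J/(mol·K).
ΔU = 1.41 × 20.79 × (267.5 − 348) = -2359 J.

W ≈ -2.36 kJ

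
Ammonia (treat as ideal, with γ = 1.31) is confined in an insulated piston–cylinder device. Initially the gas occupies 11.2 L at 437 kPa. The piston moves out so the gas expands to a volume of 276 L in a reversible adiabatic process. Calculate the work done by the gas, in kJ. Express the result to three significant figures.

W ≈ 9.94 kJ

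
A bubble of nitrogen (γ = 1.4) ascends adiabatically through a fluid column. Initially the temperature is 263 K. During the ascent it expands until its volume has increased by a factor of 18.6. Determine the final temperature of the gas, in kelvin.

For a reversible adiabat TV^(γ−1) is constant, so T₂ = T₁ (V₁/V₂)^(γ−1).
T₂ = 263 × (1/18.6)^(0.4) = 81.69 K.

T₂ ≈ 81.7 K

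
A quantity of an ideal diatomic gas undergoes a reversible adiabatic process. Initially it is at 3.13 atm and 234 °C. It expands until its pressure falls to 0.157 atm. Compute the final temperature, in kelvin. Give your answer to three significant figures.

T₂ ≈ 216 K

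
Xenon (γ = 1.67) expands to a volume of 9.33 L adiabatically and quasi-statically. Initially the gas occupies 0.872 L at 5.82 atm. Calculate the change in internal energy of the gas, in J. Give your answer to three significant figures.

P₂ = P₁(V₁/V₂)^γ = 5.82×(0.872/9.33)^(1.67) = 0.1111 atm.
For a reversible adiabat, W_by_gas = (P₁V₁ − P₂V₂)/(γ−1).
W_by = (589700×0.000872 − 11260×0.00933) / (0.67) = 610.7 J.
Q = 0 ⇒ ΔU = −W_by = -610.7 J.

ΔU ≈ -611 J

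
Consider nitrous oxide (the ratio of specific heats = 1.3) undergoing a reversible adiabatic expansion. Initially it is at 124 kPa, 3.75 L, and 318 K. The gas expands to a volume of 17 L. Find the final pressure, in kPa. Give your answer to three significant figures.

P₂ ≈ 17.4 kPa

Adiabatic: P₁V₁^γ = P₂V₂^γ ⇒ P₂ = P₁ (V₁/V₂)^γ.
P₂ = 124 × (3.75/17)^(1.3) = 17.38 kPa.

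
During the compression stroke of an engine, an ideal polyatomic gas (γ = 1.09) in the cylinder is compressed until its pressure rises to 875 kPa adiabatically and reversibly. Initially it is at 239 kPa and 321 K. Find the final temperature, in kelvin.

T₂ ≈ 357 K

Along an adiabat T P^((1−γ)/γ) is constant, so T₂ = T₁ (P₂/P₁)^((γ−1)/γ).
T₂ = 321 × (875/239)^(0.0826) = 357.3 K.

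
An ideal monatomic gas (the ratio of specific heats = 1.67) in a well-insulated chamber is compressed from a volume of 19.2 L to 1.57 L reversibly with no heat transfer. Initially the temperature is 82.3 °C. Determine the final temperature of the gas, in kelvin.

For a reversible adiabat TV^(γ−1) is constant, so T₂ = T₁ (V₁/V₂)^(γ−1).
T₁ = 82.3 °C = 355.4 K.
T₂ = 355.4 × (19.2/1.57)^(0.67) = 1903 K.

T₂ ≈ 1900 K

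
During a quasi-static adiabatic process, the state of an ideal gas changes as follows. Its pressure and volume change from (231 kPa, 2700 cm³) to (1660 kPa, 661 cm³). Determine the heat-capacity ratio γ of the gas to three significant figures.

PV^γ = const ⇒ γ = ln(P₂/P₁) / ln(V₁/V₂).
γ = ln(1660/231) / ln(2700/661) = 1.401.

γ ≈ 1.40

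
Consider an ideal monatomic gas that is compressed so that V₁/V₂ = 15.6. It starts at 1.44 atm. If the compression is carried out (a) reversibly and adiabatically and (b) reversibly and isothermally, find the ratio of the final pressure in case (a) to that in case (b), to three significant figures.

P_adiabatic / P_isothermal ≈ 6.24

For a monatomic ideal gas γ = 5/3.
Isothermal: P_b = P₁(V₁/V₂) = 1.44×15.6.
Adiabatic: P_a = P₁(V₁/V₂)^γ = 1.44×15.6^(5/3).
P_a/P_b = (V₁/V₂)^(γ−1) = 15.6^(2/3) = 6.243.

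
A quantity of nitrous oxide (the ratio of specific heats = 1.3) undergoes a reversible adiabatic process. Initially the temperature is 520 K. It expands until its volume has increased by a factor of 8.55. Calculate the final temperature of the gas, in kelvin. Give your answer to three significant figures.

T₂ ≈ 273 K

Adiabatic: T₁V₁^(γ−1) = T₂V₂^(γ−1) ⇒ T₂ = T₁ (V₁/V₂)^(γ−1).
T₂ = 520 × (1/8.55)^(0.3) = 273.2 K.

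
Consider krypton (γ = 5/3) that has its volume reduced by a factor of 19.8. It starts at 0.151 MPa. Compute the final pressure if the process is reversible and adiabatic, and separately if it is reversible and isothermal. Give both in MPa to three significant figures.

adiabatic: 21.9 MPa; isothermal: 2.99 MPa

Isothermal: P₂ = P₁(V₁/V₂) = 0.151×19.8 = 2.99 MPa.
Adiabatic: P₂ = P₁(V₁/V₂)^γ = 0.151×19.8^(5/3) = 21.88 MPa.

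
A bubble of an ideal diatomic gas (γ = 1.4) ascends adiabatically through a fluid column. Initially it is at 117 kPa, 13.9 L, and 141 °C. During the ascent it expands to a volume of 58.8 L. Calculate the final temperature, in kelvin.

For a reversible adiabat TV^(γ−1) is constant, so T₂ = T₁ (V₁/V₂)^(γ−1).
T₁ = 141 °C = 414.1 K.
T₂ = 414.1 × (13.9/58.8)^(0.4) = 232.6 K.

T₂ ≈ 233 K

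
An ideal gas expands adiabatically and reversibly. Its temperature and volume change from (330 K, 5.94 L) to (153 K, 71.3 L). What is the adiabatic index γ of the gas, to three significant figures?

TV^(γ−1) = const ⇒ γ − 1 = ln(T₂/T₁) / ln(V₁/V₂).
γ = 1 + ln(153/330) / ln(5.94/71.3) = 1.309.

γ ≈ 1.31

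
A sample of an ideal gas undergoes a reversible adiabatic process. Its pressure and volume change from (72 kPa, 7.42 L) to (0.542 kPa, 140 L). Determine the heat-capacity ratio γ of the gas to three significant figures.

γ ≈ 1.66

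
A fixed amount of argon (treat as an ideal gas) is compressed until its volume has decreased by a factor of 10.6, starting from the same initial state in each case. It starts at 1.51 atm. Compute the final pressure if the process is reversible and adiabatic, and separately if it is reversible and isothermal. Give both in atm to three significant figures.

For a monatomic ideal gas γ = 5/3.
Isothermal: P₂ = P₁(V₁/V₂) = 1.51×10.6 = 16.01 atm.
Adiabatic: P₂ = P₁(V₁/V₂)^γ = 1.51×10.6^(5/3) = 77.24 atm.

adiabatic: 77.2 atm; isothermal: 16.0 atm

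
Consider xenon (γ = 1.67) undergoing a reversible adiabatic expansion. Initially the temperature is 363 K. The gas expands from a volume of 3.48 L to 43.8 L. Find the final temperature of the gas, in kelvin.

T₂ ≈ 66.5 K

For a reversible adiabat TV^(γ−1) is constant, so T₂ = T₁ (V₁/V₂)^(γ−1).
T₂ = 363 × (3.48/43.8)^(0.67) = 66.52 K.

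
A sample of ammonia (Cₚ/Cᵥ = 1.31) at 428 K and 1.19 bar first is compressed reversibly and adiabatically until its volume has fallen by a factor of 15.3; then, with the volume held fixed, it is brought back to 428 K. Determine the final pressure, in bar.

Adiabatic step (PV^γ = const): P₂ = 1.19×15.3^(1.31) = 42.41 bar; T₂ = 428×15.3^(0.31) = 997 K.
Isochoric: P₃ = P₂(T₃/T₂) = 42.41 × (428/997) = 18.21 bar.

P₃ ≈ 18.2 bar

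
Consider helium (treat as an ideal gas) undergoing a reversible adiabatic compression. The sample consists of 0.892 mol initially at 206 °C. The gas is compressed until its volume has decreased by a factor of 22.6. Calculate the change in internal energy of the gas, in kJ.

ΔU ≈ 37.3 kJ

Adiabatic: T₁V₁^(γ−1) = T₂V₂^(γ−1) ⇒ T₂ = T₁ (V₁/V₂)^(γ−1).
γ = 5/3 for a monatomic ideal gas, so γ−1 = 2/3.
T₁ = 206 °C = 479.1 K.
T₂ = 479.1 × 22.6^(2/3) = 3830 K.
Q = 0, so ΔU = W_on_gas = nCᵥΔT with Cᵥ = R/(γ−1) = 12.47 J/(mol·K).
ΔU = 0.892 × 12.47 × (3830 − 479.1) = 37280 J.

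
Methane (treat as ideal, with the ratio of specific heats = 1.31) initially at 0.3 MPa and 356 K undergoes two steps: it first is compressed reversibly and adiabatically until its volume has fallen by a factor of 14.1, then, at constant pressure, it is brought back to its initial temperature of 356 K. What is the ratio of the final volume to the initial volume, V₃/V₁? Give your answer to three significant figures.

Adiabatic step: V₂/V₁ = 0.07092; T₂ = T₁·14.1^(0.31) = 808.6 K.
Isobaric step: V₃/V₂ = T₃/T₂ = 356/808.6.
V₃/V₁ = (V₂/V₁)(V₃/V₂) = 0.07092 × (356/808.6) = 0.03123.

V₃/V₁ ≈ 0.0312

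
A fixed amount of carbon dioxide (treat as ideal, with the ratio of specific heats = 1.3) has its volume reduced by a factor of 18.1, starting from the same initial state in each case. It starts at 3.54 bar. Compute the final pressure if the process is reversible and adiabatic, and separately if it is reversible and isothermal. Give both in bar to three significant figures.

adiabatic: 153 bar; isothermal: 64.1 bar

Isothermal: P₂ = P₁(V₁/V₂) = 3.54×18.1 = 64.07 bar.
Adiabatic: P₂ = P₁(V₁/V₂)^γ = 3.54×18.1^(1.3) = 152.8 bar.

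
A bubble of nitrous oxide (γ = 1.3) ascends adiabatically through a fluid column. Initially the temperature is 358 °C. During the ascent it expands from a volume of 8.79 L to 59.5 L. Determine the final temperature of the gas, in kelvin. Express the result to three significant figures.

T₂ ≈ 356 K

Adiabatic: T₁V₁^(γ−1) = T₂V₂^(γ−1) ⇒ T₂ = T₁ (V₁/V₂)^(γ−1).
T₁ = 358 °C = 631.1 K.
T₂ = 631.1 × (8.79/59.5)^(0.3) = 355.6 K.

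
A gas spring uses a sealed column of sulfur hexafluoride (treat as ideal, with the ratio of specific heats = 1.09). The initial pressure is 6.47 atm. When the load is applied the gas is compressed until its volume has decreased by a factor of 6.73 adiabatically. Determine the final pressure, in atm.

Since PV^γ is constant along a reversible adiabat, P₂ = P₁ (V₁/V₂)^γ.
P₂ = 6.47 × 6.73^(1.09) = 51.69 atm.

P₂ ≈ 51.7 atm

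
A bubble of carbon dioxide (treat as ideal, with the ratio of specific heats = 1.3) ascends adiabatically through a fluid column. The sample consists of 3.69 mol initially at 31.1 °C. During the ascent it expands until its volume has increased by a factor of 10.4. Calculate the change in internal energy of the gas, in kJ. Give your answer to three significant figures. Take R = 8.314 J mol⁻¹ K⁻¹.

ΔU ≈ -15.7 kJ

For a reversible adiabat TV^(γ−1) is constant, so T₂ = T₁ (V₁/V₂)^(γ−1).
T₁ = 31.1 °C = 304.2 K.
T₂ = 304.2 × (1/10.4)^(0.3) = 150.7 K.
Q = 0, so ΔU = W_on_gas = nCᵥΔT with Cᵥ = R/(γ−1) = 27.71 J/(mol·K).
ΔU = 3.69 × 27.71 × (150.7 − 304.2) = -15700 J.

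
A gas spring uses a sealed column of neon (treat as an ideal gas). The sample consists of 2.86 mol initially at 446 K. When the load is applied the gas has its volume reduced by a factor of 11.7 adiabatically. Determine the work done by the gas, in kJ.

For a reversible adiabat TV^(γ−1) is constant, so T₂ = T₁ (V₁/V₂)^(γ−1).
γ = 5/3 for a monatomic ideal gas, so γ−1 = 2/3.
T₂ = 446 × 11.7^(2/3) = 2299 K.
Q = 0, so ΔU = W_on_gas = nCᵥΔT with Cᵥ = R/(γ−1) = 12.47 J/(mol·K).
ΔU = 2.86 × 12.47 × (2299 − 446) = 66080 J.
Work done by the gas = −ΔU = -66080 J.

W ≈ -66.1 kJ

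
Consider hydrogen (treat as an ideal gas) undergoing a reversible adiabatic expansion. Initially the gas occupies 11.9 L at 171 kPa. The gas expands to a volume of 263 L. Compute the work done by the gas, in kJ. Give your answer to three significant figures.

γ = 7/5 for a diatomic ideal gas.
P₂ = P₁(V₁/V₂)^γ = 171×(11.9/263)^(7/5) = 2.243 kPa.
For a reversible adiabat, W_by_gas = (P₁V₁ − P₂V₂)/(γ−1).
W_by = (171000×0.0119 − 2243×0.263) / (2/5) = 3612 J.

W ≈ 3.61 kJ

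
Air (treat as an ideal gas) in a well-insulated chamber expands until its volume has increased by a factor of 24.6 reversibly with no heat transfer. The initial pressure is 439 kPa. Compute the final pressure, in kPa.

Adiabatic: P₁V₁^γ = P₂V₂^γ ⇒ P₂ = P₁ (V₁/V₂)^γ.
For a diatomic ideal gas γ = 7/5.
P₂ = 439 × (1/24.6)^(7/5) = 4.956 kPa.

P₂ ≈ 4.96 kPa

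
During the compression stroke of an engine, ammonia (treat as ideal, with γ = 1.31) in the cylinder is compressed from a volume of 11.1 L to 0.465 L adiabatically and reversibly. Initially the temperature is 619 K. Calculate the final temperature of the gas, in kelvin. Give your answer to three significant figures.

T₂ ≈ 1660 K

Adiabatic: T₁V₁^(γ−1) = T₂V₂^(γ−1) ⇒ T₂ = T₁ (V₁/V₂)^(γ−1).
T₂ = 619 × (11.1/0.465)^(0.31) = 1655 K.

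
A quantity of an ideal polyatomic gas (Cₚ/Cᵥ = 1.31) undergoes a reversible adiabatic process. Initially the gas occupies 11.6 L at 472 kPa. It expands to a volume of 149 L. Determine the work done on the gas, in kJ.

P₂ = P₁(V₁/V₂)^γ = 472×(11.6/149)^(1.31) = 16.65 kPa.
For a reversible adiabat, W_by_gas = (P₁V₁ − P₂V₂)/(γ−1).
W_by = (472000×0.0116 − 16650×0.149) / (0.31) = 9657 J.
W_on_gas = −W_by = -9657 J.

W ≈ -9.66 kJ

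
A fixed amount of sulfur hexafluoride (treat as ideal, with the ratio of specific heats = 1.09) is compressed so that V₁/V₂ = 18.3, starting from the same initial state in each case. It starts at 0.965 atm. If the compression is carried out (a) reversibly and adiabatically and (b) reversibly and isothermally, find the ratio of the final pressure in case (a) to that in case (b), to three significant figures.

Isothermal: P_b = P₁(V₁/V₂) = 0.965×18.3.
Adiabatic: P_a = P₁(V₁/V₂)^γ = 0.965×18.3^(1.09).
P_a/P_b = (V₁/V₂)^(γ−1) = 18.3^(0.09) = 1.299.

P_adiabatic / P_isothermal ≈ 1.30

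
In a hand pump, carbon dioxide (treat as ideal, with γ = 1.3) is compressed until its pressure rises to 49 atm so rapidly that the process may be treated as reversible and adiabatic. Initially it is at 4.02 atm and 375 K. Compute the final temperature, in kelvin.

T₂ ≈ 668 K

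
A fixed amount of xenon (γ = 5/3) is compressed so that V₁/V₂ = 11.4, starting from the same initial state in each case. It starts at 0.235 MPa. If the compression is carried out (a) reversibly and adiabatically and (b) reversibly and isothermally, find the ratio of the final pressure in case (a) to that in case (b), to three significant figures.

P_adiabatic / P_isothermal ≈ 5.07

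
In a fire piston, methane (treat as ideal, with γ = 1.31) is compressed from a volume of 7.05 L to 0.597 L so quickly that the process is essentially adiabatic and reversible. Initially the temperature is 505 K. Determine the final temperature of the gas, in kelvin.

T₂ ≈ 1090 K

For a reversible adiabat TV^(γ−1) is constant, so T₂ = T₁ (V₁/V₂)^(γ−1).
T₂ = 505 × (7.05/0.597)^(0.31) = 1086 K.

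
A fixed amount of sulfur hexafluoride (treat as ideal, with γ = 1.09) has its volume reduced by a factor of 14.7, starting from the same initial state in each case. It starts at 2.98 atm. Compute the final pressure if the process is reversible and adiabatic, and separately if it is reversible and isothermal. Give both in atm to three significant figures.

adiabatic: 55.8 atm; isothermal: 43.8 atm

Isothermal: P₂ = P₁(V₁/V₂) = 2.98×14.7 = 43.81 atm.
Adiabatic: P₂ = P₁(V₁/V₂)^γ = 2.98×14.7^(1.09) = 55.79 atm.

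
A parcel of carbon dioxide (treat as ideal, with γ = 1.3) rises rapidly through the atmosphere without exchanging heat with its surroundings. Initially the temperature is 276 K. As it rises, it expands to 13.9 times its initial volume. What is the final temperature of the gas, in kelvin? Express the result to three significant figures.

T₂ ≈ 125 K

For a reversible adiabat TV^(γ−1) is constant, so T₂ = T₁ (V₁/V₂)^(γ−1).
T₂ = 276 × (1/13.9)^(0.3) = 125.3 K.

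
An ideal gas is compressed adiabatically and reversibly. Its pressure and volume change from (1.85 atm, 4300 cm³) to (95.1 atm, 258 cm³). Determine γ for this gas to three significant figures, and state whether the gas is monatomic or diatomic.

PV^γ = const ⇒ γ = ln(P₂/P₁) / ln(V₁/V₂).
γ = ln(95.1/1.85) / ln(4300/258) = 1.4.
γ ≈ 1.40 is close to 7/5, so the gas is diatomic.

γ ≈ 1.40; diatomic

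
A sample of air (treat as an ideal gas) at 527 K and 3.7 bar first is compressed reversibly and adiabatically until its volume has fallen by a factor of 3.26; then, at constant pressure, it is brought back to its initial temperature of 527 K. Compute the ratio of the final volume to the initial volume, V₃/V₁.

V₃/V₁ ≈ 0.191

For a diatomic ideal gas γ = 7/5.
Adiabatic step: V₂/V₁ = 0.3067; T₂ = T₁·3.26^(2/5) = 845.5 K.
Isobaric step: V₃/V₂ = T₃/T₂ = 527/845.5.
V₃/V₁ = (V₂/V₁)(V₃/V₂) = 0.3067 × (527/845.5) = 0.1912.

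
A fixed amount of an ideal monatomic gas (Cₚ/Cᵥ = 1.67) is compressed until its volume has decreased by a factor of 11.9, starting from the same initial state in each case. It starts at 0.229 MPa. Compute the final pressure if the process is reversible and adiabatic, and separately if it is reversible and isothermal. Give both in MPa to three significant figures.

adiabatic: 14.3 MPa; isothermal: 2.73 MPa

Isothermal: P₂ = P₁(V₁/V₂) = 0.229×11.9 = 2.725 MPa.
Adiabatic: P₂ = P₁(V₁/V₂)^γ = 0.229×11.9^(1.67) = 14.32 MPa.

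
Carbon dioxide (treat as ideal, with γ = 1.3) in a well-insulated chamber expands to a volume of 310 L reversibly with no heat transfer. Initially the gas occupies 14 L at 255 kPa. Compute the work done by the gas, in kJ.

P₂ = P₁(V₁/V₂)^γ = 255×(14/310)^(1.3) = 4.547 kPa.
For a reversible adiabat, W_by_gas = (P₁V₁ − P₂V₂)/(γ−1).
W_by = (255000×0.014 − 4547×0.31) / (0.3) = 7201 J.

W ≈ 7.20 kJ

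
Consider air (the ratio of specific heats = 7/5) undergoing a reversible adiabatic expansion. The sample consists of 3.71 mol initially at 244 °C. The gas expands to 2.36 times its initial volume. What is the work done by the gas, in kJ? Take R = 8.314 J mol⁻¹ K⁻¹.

W ≈ 11.6 kJ

Adiabatic: T₁V₁^(γ−1) = T₂V₂^(γ−1) ⇒ T₂ = T₁ (V₁/V₂)^(γ−1).
T₁ = 244 °C = 517.1 K.
T₂ = 517.1 × (1/2.36)^(2/5) = 366.8 K.
Q = 0, so ΔU = W_on_gas = nCᵥΔT with Cᵥ = R/(γ−1) = 20.79 J/(mol·K).
ΔU = 3.71 × 20.79 × (366.8 − 517.1) = -11590 J.
Work done by the gas = −ΔU = 11590 J.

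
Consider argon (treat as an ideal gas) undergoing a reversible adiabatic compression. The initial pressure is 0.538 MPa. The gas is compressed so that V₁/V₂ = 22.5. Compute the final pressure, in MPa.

P₂ ≈ 96.5 MPa

Since PV^γ is constant along a reversible adiabat, P₂ = P₁ (V₁/V₂)^γ.
For a monatomic ideal gas γ = 5/3.
P₂ = 0.538 × 22.5^(5/3) = 96.48 MPa.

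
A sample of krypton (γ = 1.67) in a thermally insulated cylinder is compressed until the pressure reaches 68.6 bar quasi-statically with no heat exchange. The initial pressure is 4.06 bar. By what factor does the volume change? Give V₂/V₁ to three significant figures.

V₂/V₁ ≈ 0.184

From PV^γ = const, V₂/V₁ = (P₁/P₂)^(1/γ).
V₂/V₁ = (4.06/68.6)^(0.599) = 0.184.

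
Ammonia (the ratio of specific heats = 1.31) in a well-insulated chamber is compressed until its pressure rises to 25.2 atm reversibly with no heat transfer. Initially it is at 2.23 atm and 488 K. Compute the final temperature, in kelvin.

T₂ ≈ 866 K

Along an adiabat T P^((1−γ)/γ) is constant, so T₂ = T₁ (P₂/P₁)^((γ−1)/γ).
T₂ = 488 × (25.2/2.23)^(0.237) = 866.2 K.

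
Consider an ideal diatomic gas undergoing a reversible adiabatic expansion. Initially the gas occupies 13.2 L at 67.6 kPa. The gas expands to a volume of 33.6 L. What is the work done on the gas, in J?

W ≈ -696 J

γ = 7/5 for a diatomic ideal gas.
P₂ = P₁(V₁/V₂)^γ = 67.6×(13.2/33.6)^(7/5) = 18.28 kPa.
For a reversible adiabat, W_by_gas = (P₁V₁ − P₂V₂)/(γ−1).
W_by = (67600×0.0132 − 18280×0.0336) / (2/5) = 695.6 J.
W_on_gas = −W_by = -695.6 J.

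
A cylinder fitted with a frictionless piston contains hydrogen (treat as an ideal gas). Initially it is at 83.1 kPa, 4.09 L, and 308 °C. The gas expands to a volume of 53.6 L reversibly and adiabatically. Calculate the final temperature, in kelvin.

T₂ ≈ 208 K

For a reversible adiabat TV^(γ−1) is constant, so T₂ = T₁ (V₁/V₂)^(γ−1).
γ = 7/5 for a diatomic ideal gas.
T₁ = 308 °C = 581.1 K.
T₂ = 581.1 × (4.09/53.6)^(2/5) = 207.6 K.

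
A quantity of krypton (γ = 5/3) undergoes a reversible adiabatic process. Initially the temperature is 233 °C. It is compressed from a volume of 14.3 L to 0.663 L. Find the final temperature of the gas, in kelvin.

T₂ ≈ 3920 K

For a reversible adiabat TV^(γ−1) is constant, so T₂ = T₁ (V₁/V₂)^(γ−1).
T₁ = 233 °C = 506.1 K.
T₂ = 506.1 × (14.3/0.663)^(2/3) = 3922 K.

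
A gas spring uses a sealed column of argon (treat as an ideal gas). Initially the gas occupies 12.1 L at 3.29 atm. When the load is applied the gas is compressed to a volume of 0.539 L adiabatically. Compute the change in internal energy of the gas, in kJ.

γ = 5/3 for a monatomic ideal gas.
P₂ = P₁(V₁/V₂)^γ = 3.29×(12.1/0.539)^(5/3) = 587.7 atm.
For a reversible adiabat, W_by_gas = (P₁V₁ − P₂V₂)/(γ−1).
W_by = (333400×0.0121 − 5.955×10^7×0.000539) / (2/3) = -42100 J.
Q = 0 ⇒ ΔU = −W_by = 42100 J.

ΔU ≈ 42.1 kJ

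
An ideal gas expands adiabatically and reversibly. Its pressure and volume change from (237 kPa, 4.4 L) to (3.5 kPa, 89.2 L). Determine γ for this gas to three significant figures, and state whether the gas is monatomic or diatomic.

PV^γ = const ⇒ γ = ln(P₂/P₁) / ln(V₁/V₂).
γ = ln(3.5/237) / ln(4.4/89.2) = 1.401.
γ ≈ 1.40 is close to 7/5, so the gas is diatomic.

γ ≈ 1.40; diatomic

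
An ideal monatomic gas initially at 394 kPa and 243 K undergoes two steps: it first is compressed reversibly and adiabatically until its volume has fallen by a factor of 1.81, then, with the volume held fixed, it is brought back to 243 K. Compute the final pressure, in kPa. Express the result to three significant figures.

P₃ ≈ 713 kPa

For a monatomic ideal gas γ = 5/3.
Adiabatic step (PV^γ = const): P₂ = 394×1.81^(5/3) = 1059 kPa; T₂ = 243×1.81^(2/3) = 360.9 K.
Isochoric: P₃ = P₂(T₃/T₂) = 1059 × (243/360.9) = 713.1 kPa.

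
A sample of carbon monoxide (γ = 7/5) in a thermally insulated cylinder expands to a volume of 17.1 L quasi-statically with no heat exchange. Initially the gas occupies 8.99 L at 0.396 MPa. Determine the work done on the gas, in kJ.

P₂ = P₁(V₁/V₂)^γ = 0.396×(8.99/17.1)^(7/5) = 0.161 MPa.
For a reversible adiabat, W_by_gas = (P₁V₁ − P₂V₂)/(γ−1).
W_by = (396000×0.00899 − 161000×0.0171) / (2/5) = 2018 J.
W_on_gas = −W_by = -2018 J.

W ≈ -2.02 kJ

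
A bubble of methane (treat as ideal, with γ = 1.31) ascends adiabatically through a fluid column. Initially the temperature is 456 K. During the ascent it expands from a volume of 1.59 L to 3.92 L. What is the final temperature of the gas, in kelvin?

T₂ ≈ 345 K

Adiabatic: T₁V₁^(γ−1) = T₂V₂^(γ−1) ⇒ T₂ = T₁ (V₁/V₂)^(γ−1).
T₂ = 456 × (1.59/3.92)^(0.31) = 344.7 K.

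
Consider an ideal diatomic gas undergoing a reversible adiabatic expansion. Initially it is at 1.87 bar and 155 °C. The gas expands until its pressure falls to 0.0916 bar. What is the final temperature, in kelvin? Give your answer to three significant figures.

T₂ ≈ 181 K

Adiabatic: T₂/T₁ = (P₂/P₁)^((γ−1)/γ).
For a diatomic ideal gas γ = 7/5, so (γ−1)/γ = 2/7.
T₁ = 155 °C = 428.1 K.
T₂ = 428.1 × (0.0916/1.87)^(2/7) = 180.9 K.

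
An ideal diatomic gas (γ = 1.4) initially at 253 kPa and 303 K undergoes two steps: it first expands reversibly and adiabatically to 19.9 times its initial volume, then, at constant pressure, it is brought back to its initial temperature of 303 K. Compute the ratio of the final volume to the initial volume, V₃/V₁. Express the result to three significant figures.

Adiabatic step: V₂/V₁ = 19.9; T₂ = T₁·(1/19.9)^(0.4) = 91.6 K.
Isobaric step: V₃/V₂ = T₃/T₂ = 303/91.6.
V₃/V₁ = (V₂/V₁)(V₃/V₂) = 19.9 × (303/91.6) = 65.83.

V₃/V₁ ≈ 65.8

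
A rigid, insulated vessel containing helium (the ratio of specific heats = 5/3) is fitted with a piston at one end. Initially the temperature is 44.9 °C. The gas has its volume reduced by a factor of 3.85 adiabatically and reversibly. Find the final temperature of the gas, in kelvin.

T₂ ≈ 781 K

For a reversible adiabat TV^(γ−1) is constant, so T₂ = T₁ (V₁/V₂)^(γ−1).
T₁ = 44.9 °C = 318 K.
T₂ = 318 × 3.85^(2/3) = 781.3 K.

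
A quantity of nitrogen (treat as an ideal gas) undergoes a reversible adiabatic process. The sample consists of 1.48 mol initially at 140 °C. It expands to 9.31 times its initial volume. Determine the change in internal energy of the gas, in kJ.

For a reversible adiabat TV^(γ−1) is constant, so T₂ = T₁ (V₁/V₂)^(γ−1).
γ = 7/5 for a diatomic ideal gas, so γ−1 = 2/5.
T₁ = 140 °C = 413.1 K.
T₂ = 413.1 × (1/9.31)^(2/5) = 169.2 K.
Q = 0, so ΔU = W_on_gas = nCᵥΔT with Cᵥ = R/(γ−1) = 20.79 J/(mol·K).
ΔU = 1.48 × 20.79 × (169.2 − 413.1) = -7503 J.

ΔU ≈ -7.50 kJ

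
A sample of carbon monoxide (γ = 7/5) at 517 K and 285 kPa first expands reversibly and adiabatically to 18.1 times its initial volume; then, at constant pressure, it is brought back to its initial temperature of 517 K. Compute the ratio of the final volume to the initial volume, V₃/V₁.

V₃/V₁ ≈ 57.6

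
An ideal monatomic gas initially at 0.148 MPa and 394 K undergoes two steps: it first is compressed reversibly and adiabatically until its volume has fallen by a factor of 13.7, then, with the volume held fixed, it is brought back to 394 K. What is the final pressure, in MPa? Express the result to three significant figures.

P₃ ≈ 2.03 MPa

For a monatomic ideal gas γ = 5/3.
Adiabatic step (PV^γ = const): P₂ = 0.148×13.7^(5/3) = 11.61 MPa; T₂ = 394×13.7^(2/3) = 2256 K.
Isochoric: P₃ = P₂(T₃/T₂) = 11.61 × (394/2256) = 2.028 MPa.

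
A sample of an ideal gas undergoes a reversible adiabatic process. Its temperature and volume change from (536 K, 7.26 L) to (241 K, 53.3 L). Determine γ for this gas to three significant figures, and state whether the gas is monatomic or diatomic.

TV^(γ−1) = const ⇒ γ − 1 = ln(T₂/T₁) / ln(V₁/V₂).
γ = 1 + ln(241/536) / ln(7.26/53.3) = 1.401.
γ ≈ 1.40 is close to 7/5, so the gas is diatomic.

γ ≈ 1.40; diatomic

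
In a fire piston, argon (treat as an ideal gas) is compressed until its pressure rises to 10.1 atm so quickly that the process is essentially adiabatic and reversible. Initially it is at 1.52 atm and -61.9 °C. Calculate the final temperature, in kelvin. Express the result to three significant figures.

T₂ ≈ 451 K

Along an adiabat T P^((1−γ)/γ) is constant, so T₂ = T₁ (P₂/P₁)^((γ−1)/γ).
For a monatomic ideal gas γ = 5/3, so (γ−1)/γ = 2/5.
T₁ = -61.9 °C = 211.2 K.
T₂ = 211.2 × (10.1/1.52)^(2/5) = 450.6 K.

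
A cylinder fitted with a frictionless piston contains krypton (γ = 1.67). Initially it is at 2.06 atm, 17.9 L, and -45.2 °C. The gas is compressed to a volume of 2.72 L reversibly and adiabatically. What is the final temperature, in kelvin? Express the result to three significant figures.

Adiabatic: T₁V₁^(γ−1) = T₂V₂^(γ−1) ⇒ T₂ = T₁ (V₁/V₂)^(γ−1).
T₁ = -45.2 °C = 227.9 K.
T₂ = 227.9 × (17.9/2.72)^(0.67) = 805.5 K.

T₂ ≈ 806 K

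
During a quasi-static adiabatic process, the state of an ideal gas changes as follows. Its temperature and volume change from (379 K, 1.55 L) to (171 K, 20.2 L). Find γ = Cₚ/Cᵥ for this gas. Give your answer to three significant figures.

TV^(γ−1) = const ⇒ γ − 1 = ln(T₂/T₁) / ln(V₁/V₂).
γ = 1 + ln(171/379) / ln(1.55/20.2) = 1.31.

γ ≈ 1.31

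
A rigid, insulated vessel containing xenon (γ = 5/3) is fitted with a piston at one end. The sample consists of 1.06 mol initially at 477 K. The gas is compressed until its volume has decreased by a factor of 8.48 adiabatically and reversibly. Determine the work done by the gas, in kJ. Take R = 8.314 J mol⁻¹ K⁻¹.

Adiabatic: T₁V₁^(γ−1) = T₂V₂^(γ−1) ⇒ T₂ = T₁ (V₁/V₂)^(γ−1).
T₂ = 477 × 8.48^(2/3) = 1984 K.
Q = 0, so ΔU = W_on_gas = nCᵥΔT with Cᵥ = R/(γ−1) = 12.47 J/(mol·K).
ΔU = 1.06 × 12.47 × (1984 − 477) = 19920 J.
Work done by the gas = −ΔU = -19920 J.

W ≈ -19.9 kJ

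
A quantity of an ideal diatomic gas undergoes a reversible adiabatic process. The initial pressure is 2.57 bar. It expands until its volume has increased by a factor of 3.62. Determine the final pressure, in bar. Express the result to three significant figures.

P₂ ≈ 0.424 bar

Since PV^γ is constant along a reversible adiabat, P₂ = P₁ (V₁/V₂)^γ.
For a diatomic ideal gas γ = 7/5.
P₂ = 2.57 × (1/3.62)^(7/5) = 0.4244 bar.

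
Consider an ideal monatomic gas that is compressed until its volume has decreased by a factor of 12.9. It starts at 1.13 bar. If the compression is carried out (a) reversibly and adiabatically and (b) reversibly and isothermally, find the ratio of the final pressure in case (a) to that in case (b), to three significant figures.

For a monatomic ideal gas γ = 5/3.
Isothermal: P_b = P₁(V₁/V₂) = 1.13×12.9.
Adiabatic: P_a = P₁(V₁/V₂)^γ = 1.13×12.9^(5/3).
P_a/P_b = (V₁/V₂)^(γ−1) = 12.9^(2/3) = 5.5.

P_adiabatic / P_isothermal ≈ 5.50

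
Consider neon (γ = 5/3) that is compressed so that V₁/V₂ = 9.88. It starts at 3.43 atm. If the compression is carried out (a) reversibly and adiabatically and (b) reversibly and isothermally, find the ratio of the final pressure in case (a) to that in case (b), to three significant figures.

P_adiabatic / P_isothermal ≈ 4.60

Isothermal: P_b = P₁(V₁/V₂) = 3.43×9.88.
Adiabatic: P_a = P₁(V₁/V₂)^γ = 3.43×9.88^(5/3).
P_a/P_b = (V₁/V₂)^(γ−1) = 9.88^(2/3) = 4.604.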